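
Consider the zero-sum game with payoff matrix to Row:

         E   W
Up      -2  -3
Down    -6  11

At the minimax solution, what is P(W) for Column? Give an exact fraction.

Row minima: Up → -3, Down → -6; maximin = -3.
Column maxima: E → -2, W → 11; minimax = -2.
-3 ≠ -2, so there is no saddle point; optimal play is mixed.
Let Row play Up with probability p. Expected payoff against E: (-2)p + (-6)(1−p) = 4p − 6; against W: (-3)p + 11(1−p) = −14p + 11.
Setting these equal: 4p − 6 = −14p + 11 ⇒ 18p = 17 ⇒ p = 17/18, and the value is (4)·(17/18) − 6 = -20/9.
For Column: with q = P(E), equating Up's and Down's payoffs gives q − 3 = −17q + 11 ⇒ q = 7/9.

2/9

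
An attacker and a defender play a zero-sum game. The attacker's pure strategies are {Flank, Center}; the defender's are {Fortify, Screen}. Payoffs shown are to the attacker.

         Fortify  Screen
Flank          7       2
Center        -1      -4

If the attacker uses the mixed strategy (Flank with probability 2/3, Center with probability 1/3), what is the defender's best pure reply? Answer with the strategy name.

If the defender plays Fortify, the attacker's expected payoff is (2/3)·7 + (1/3)·(-1) = 13/3.
If the defender plays Screen, the attacker's expected payoff is (2/3)·2 + (1/3)·(-4) = 0.
The defender minimizes the attacker's payoff; the smallest is 0, so the best response is Screen.

Screen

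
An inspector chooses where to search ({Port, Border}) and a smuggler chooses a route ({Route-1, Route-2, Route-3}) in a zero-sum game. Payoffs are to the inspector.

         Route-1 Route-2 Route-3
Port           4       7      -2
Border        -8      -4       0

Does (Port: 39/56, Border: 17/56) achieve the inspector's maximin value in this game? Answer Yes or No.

No

Against Route-1 this mix gives (39/56)·4 + (17/56)·(-8) = 5/14.
Against Route-2 this mix gives (39/56)·7 + (17/56)·(-4) = 205/56.
Against Route-3 this mix gives (39/56)·(-2) + (17/56)·0 = -39/28.
The smuggler will play Route-3, holding the inspector to -39/28. Shifting weight toward the row that does better against Route-3 would raise this floor (the equalizing mix achieves -8/7 against both Route-3 and Route-1), so the proposed strategy is not optimal.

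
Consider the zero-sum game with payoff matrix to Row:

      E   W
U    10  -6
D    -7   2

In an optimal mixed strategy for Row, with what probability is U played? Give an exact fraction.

9/25

Row minima: U → -6, D → -7; maximin = -6.
Column maxima: E → 10, W → 2; minimax = 2.
-6 ≠ 2, so there is no saddle point; optimal play is mixed.
Let Row play U with probability p. Expected payoff against E: 10p + (-7)(1−p) = 17p − 7; against W: (-6)p + 2(1−p) = −8p + 2.
Setting these equal: 17p − 7 = −8p + 2 ⇒ 25p = 9 ⇒ p = 9/25, and the value is (17)·(9/25) − 7 = -22/25.
For Column: with q = P(E), equating U's and D's payoffs gives 16q − 6 = −9q + 2 ⇒ q = 8/25.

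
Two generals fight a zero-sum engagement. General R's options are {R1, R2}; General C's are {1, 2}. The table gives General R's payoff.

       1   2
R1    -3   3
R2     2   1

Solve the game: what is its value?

9/7

Row minima: R1 → -3, R2 → 1; maximin = 1.
Column maxima: 1 → 2, 2 → 3; minimax = 2.
1 ≠ 2, so there is no saddle point; optimal play is mixed.
Let General R play R1 with probability p. Expected payoff against 1: (-3)p + 2(1−p) = −5p + 2; against 2: 3p + 1(1−p) = 2p + 1.
Setting these equal: −5p + 2 = 2p + 1 ⇒ −7p = -1 ⇒ p = 1/7, and the value is (-5)·(1/7) + 2 = 9/7.
For General C: with q = P(1), equating R1's and R2's payoffs gives −6q + 3 = q + 1 ⇒ q = 2/7.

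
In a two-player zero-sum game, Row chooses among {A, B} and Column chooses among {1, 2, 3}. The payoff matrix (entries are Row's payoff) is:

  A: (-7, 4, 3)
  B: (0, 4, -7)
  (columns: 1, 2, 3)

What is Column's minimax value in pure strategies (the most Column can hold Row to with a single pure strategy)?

Column maxima: 1 → 0, 2 → 4, 3 → 3.
The smallest of these is 0.

0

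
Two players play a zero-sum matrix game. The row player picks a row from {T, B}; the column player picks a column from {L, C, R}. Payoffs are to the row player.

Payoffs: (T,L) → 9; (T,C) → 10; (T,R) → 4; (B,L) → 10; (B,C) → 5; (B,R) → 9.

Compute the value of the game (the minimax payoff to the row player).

Row minima: T → 4, B → 5; maximin = 5.
Column maxima: L → 10, C → 10, R → 9; minimax = 9.
5 ≠ 9, so there is no saddle point; optimal play is mixed.
L is strictly dominated by R (it gives the row player strictly more in every row), so the column player never plays it.
On the remaining 2×2 (T, B vs C, R):
Let the row player play T with probability p. Expected payoff against C: 10p + 5(1−p) = 5p + 5; against R: 4p + 9(1−p) = −5p + 9.
Setting these equal: 5p + 5 = −5p + 9 ⇒ 10p = 4 ⇒ p = 2/5, and the value is (5)·(2/5) + 5 = 7.
For the column player: with q = P(C), equating T's and B's payoffs gives 6q + 4 = −4q + 9 ⇒ q = 1/2.

7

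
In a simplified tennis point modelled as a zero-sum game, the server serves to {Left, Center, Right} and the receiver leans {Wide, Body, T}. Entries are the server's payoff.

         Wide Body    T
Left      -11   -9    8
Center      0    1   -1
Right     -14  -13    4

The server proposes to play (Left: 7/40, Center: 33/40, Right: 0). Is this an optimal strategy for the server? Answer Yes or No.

Against Wide this mix gives (7/40)·(-11) + (33/40)·0 = -77/40.
Against Body this mix gives (7/40)·(-9) + (33/40)·1 = -3/4.
Against T this mix gives (7/40)·8 + (33/40)·(-1) = 23/40.
The receiver will play Wide, holding the server to -77/40. Shifting weight toward the row that does better against Wide would raise this floor (the equalizing mix achieves -11/20 against both Wide and T), so the proposed strategy is not optimal.

No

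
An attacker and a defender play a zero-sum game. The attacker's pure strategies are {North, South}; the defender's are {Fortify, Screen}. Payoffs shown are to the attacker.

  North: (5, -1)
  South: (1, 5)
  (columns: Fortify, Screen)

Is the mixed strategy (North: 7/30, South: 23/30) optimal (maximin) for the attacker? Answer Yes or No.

No

Against Fortify this mix gives (7/30)·5 + (23/30)·1 = 29/15.
Against Screen this mix gives (7/30)·(-1) + (23/30)·5 = 18/5.
The defender will play Fortify, holding the attacker to 29/15. Shifting weight toward the row that does better against Fortify would raise this floor (the equalizing mix achieves 13/5 against both Fortify and Screen), so the proposed strategy is not optimal.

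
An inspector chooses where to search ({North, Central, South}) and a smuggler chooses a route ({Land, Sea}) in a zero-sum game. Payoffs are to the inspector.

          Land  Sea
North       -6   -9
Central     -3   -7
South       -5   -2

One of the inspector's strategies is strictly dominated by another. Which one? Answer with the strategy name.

North

Central gives a strictly higher payoff than North against every column: -3 > -6, -7 > -9.
So North is strictly dominated and the inspector never plays it.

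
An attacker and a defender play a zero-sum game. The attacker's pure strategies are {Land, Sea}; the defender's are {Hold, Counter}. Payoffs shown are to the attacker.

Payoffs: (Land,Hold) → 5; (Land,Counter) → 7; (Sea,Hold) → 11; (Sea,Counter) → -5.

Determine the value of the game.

Row minima: Land → 5, Sea → -5; maximin = 5.
Column maxima: Hold → 11, Counter → 7; minimax = 7.
5 ≠ 7, so there is no saddle point; optimal play is mixed.
Let the attacker play Land with probability p. Expected payoff against Hold: 5p + 11(1−p) = −6p + 11; against Counter: 7p + (-5)(1−p) = 12p − 5.
Setting these equal: −6p + 11 = 12p − 5 ⇒ −18p = -16 ⇒ p = 8/9, and the value is (-6)·(8/9) + 11 = 17/3.
For the defender: with q = P(Hold), equating Land's and Sea's payoffs gives −2q + 7 = 16q − 5 ⇒ q = 2/3.

17/3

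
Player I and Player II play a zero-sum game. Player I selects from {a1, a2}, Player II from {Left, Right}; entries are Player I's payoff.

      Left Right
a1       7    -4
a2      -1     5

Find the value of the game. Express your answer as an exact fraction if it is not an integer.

31/17

Row minima: a1 → -4, a2 → -1; maximin = -1.
Column maxima: Left → 7, Right → 5; minimax = 5.
-1 ≠ 5, so there is no saddle point; optimal play is mixed.
Let Player I play a1 with probability p. Expected payoff against Left: 7p + (-1)(1−p) = 8p − 1; against Right: (-4)p + 5(1−p) = −9p + 5.
Setting these equal: 8p − 1 = −9p + 5 ⇒ 17p = 6 ⇒ p = 6/17, and the value is (8)·(6/17) − 1 = 31/17.
For Player II: with q = P(Left), equating a1's and a2's payoffs gives 11q − 4 = −6q + 5 ⇒ q = 9/17.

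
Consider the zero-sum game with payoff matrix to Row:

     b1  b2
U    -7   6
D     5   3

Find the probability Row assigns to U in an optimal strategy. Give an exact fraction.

2/15

Row minima: U → -7, D → 3; maximin = 3.
Column maxima: b1 → 5, b2 → 6; minimax = 5.
3 ≠ 5, so there is no saddle point; optimal play is mixed.
Let Row play U with probability p. Expected payoff against b1: (-7)p + 5(1−p) = −12p + 5; against b2: 6p + 3(1−p) = 3p + 3.
Setting these equal: −12p + 5 = 3p + 3 ⇒ −15p = -2 ⇒ p = 2/15, and the value is (-12)·(2/15) + 5 = 17/5.
For Column: with q = P(b1), equating U's and D's payoffs gives −13q + 6 = 2q + 3 ⇒ q = 1/5.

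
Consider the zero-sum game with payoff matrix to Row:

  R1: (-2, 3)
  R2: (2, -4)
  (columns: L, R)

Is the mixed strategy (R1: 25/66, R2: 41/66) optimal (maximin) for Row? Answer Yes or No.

Against L this mix gives (25/66)·(-2) + (41/66)·2 = 16/33.
Against R this mix gives (25/66)·3 + (41/66)·(-4) = -89/66.
Column will play R, holding Row to -89/66. Shifting weight toward the row that does better against R would raise this floor (the equalizing mix achieves -2/11 against both R and L), so the proposed strategy is not optimal.

No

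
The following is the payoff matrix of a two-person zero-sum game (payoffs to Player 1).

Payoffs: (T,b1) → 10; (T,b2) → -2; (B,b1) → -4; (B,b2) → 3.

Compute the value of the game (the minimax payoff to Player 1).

22/19

Row minima: T → -2, B → -4; maximin = -2.
Column maxima: b1 → 10, b2 → 3; minimax = 3.
-2 ≠ 3, so there is no saddle point; optimal play is mixed.
Let Player 1 play T with probability p. Expected payoff against b1: 10p + (-4)(1−p) = 14p − 4; against b2: (-2)p + 3(1−p) = −5p + 3.
Setting these equal: 14p − 4 = −5p + 3 ⇒ 19p = 7 ⇒ p = 7/19, and the value is (14)·(7/19) − 4 = 22/19.
For Player 2: with q = P(b1), equating T's and B's payoffs gives 12q − 2 = −7q + 3 ⇒ q = 5/19.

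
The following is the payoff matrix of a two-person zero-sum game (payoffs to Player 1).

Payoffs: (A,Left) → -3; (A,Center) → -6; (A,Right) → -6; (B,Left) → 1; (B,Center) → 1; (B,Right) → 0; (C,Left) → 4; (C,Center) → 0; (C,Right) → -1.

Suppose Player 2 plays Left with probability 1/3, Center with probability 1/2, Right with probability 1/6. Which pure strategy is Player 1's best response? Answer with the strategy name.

C

Expected payoff of A: (1/3)·(-3) + (1/2)·(-6) + (1/6)·(-6) = -5.
Expected payoff of B: (1/3)·1 + (1/2)·1 + (1/6)·0 = 5/6.
Expected payoff of C: (1/3)·4 + (1/2)·0 + (1/6)·(-1) = 7/6.
The largest is 7/6, so Player 1's best response is C.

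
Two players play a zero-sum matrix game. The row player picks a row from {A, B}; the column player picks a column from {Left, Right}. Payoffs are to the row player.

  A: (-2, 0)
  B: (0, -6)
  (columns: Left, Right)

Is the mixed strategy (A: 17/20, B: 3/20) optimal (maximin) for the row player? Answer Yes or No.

Against Left this mix gives (17/20)·(-2) + (3/20)·0 = -17/10.
Against Right this mix gives (17/20)·0 + (3/20)·(-6) = -9/10.
The column player will play Left, holding the row player to -17/10. Shifting weight toward the row that does better against Left would raise this floor (the equalizing mix achieves -3/2 against both Left and Right), so the proposed strategy is not optimal.

No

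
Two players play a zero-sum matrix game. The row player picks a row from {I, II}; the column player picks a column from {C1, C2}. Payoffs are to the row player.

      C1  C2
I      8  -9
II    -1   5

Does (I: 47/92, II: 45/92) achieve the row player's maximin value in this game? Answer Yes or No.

Against C1 this mix gives (47/92)·8 + (45/92)·(-1) = 331/92.
Against C2 this mix gives (47/92)·(-9) + (45/92)·5 = -99/46.
The column player will play C2, holding the row player to -99/46. Shifting weight toward the row that does better against C2 would raise this floor (the equalizing mix achieves 31/23 against both C2 and C1), so the proposed strategy is not optimal.

No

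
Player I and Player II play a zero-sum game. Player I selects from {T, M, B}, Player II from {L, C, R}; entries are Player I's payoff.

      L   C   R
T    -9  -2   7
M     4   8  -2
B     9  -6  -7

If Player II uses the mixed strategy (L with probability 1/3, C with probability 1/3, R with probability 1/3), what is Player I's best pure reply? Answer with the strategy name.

M

Expected payoff of T: (1/3)·(-9) + (1/3)·(-2) + (1/3)·7 = -4/3.
Expected payoff of M: (1/3)·4 + (1/3)·8 + (1/3)·(-2) = 10/3.
Expected payoff of B: (1/3)·9 + (1/3)·(-6) + (1/3)·(-7) = -4/3.
The largest is 10/3, so Player I's best response is M.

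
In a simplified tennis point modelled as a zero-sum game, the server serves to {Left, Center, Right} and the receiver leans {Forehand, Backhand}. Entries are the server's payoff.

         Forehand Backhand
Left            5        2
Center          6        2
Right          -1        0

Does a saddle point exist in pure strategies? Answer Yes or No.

Yes

Row minima: Left → 2, Center → 2, Right → -1; maximin = 2.
Column maxima: Forehand → 6, Backhand → 2; minimax = 2.
maximin = minimax = 2, so a saddle point exists.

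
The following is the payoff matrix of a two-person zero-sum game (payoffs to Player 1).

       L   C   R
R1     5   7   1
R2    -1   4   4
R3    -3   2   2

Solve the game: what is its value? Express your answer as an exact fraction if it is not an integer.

7/3

Row minima: R1 → 1, R2 → -1, R3 → -3; maximin = 1.
Column maxima: L → 5, C → 7, R → 4; minimax = 4.
1 ≠ 4, so there is no saddle point; optimal play is mixed.
R3 is strictly dominated by R2, so Player 1 never plays it.
C is strictly dominated by L (it gives Player 1 strictly more in every row), so Player 2 never plays it.
On the remaining 2×2 (R1, R2 vs L, R):
Let Player 1 play R1 with probability p. Expected payoff against L: 5p + (-1)(1−p) = 6p − 1; against R: 1p + 4(1−p) = −3p + 4.
Setting these equal: 6p − 1 = −3p + 4 ⇒ 9p = 5 ⇒ p = 5/9, and the value is (6)·(5/9) − 1 = 7/3.
For Player 2: with q = P(L), equating R1's and R2's payoffs gives 4q + 1 = −5q + 4 ⇒ q = 1/3.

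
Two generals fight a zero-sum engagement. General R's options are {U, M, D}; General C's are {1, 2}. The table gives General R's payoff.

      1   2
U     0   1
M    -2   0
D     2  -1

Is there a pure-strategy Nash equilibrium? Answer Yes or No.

Row minima: U → 0, M → -2, D → -1; maximin = 0.
Column maxima: 1 → 2, 2 → 1; minimax = 1.
0 ≠ 1, so no pure-strategy equilibrium exists.

No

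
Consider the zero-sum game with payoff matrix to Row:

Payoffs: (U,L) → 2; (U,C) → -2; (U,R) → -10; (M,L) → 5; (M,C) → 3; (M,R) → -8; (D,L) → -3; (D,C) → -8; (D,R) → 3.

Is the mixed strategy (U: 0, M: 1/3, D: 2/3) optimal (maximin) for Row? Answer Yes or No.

Against L this mix gives (1/3)·5 + (2/3)·(-3) = -1/3.
Against C this mix gives (1/3)·3 + (2/3)·(-8) = -13/3.
Against R this mix gives (1/3)·(-8) + (2/3)·3 = -2/3.
Column will play C, holding Row to -13/3. Shifting weight toward the row that does better against C would raise this floor (the equalizing mix achieves -5/2 against both C and R), so the proposed strategy is not optimal.

No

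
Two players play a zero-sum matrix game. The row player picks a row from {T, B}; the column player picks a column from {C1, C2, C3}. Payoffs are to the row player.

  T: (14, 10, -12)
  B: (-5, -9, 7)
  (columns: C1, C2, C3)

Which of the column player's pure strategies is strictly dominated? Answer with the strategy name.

C2 holds the row player's payoff strictly below C1 in every row: 10 < 14, -9 < -5.
So C1 is strictly dominated for the column player.

C1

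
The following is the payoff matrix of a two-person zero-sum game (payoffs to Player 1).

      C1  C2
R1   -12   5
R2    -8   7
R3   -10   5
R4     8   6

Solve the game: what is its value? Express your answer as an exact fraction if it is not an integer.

Row minima: R1 → -12, R2 → -8, R3 → -10, R4 → 6; maximin = 6.
Column maxima: C1 → 8, C2 → 7; minimax = 7.
6 ≠ 7, so there is no saddle point; optimal play is mixed.
R1 is strictly dominated by R2, so Player 1 never plays it.
R3 is strictly dominated by R2, so Player 1 never plays it.
On the remaining 2×2 (R2, R4 vs C1, C2):
Let Player 1 play R2 with probability p. Expected payoff against C1: (-8)p + 8(1−p) = −16p + 8; against C2: 7p + 6(1−p) = p + 6.
Setting these equal: −16p + 8 = p + 6 ⇒ −17p = -2 ⇒ p = 2/17, and the value is (-16)·(2/17) + 8 = 104/17.
For Player 2: with q = P(C1), equating R2's and R4's payoffs gives −15q + 7 = 2q + 6 ⇒ q = 1/17.

104/17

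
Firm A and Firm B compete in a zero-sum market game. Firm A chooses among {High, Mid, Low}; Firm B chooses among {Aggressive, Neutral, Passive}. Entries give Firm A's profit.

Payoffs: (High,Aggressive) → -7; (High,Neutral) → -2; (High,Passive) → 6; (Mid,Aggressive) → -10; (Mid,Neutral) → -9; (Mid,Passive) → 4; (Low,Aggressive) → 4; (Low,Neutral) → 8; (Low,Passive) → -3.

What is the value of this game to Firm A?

3/20

Row minima: High → -7, Mid → -10, Low → -3; maximin = -3.
Column maxima: Aggressive → 4, Neutral → 8, Passive → 6; minimax = 4.
-3 ≠ 4, so there is no saddle point; optimal play is mixed.
Mid is strictly dominated by High, so Firm A never plays it.
Neutral is strictly dominated by Aggressive (it gives Firm A strictly more in every row), so Firm B never plays it.
On the remaining 2×2 (High, Low vs Aggressive, Passive):
Let Firm A play High with probability p. Expected payoff against Aggressive: (-7)p + 4(1−p) = −11p + 4; against Passive: 6p + (-3)(1−p) = 9p − 3.
Setting these equal: −11p + 4 = 9p − 3 ⇒ −20p = -7 ⇒ p = 7/20, and the value is (-11)·(7/20) + 4 = 3/20.
For Firm B: with q = P(Aggressive), equating High's and Low's payoffs gives −13q + 6 = 7q − 3 ⇒ q = 9/20.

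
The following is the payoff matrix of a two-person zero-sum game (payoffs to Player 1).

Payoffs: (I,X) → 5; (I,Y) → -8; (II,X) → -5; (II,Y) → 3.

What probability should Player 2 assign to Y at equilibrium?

Row minima: I → -8, II → -5; maximin = -5.
Column maxima: X → 5, Y → 3; minimax = 3.
-5 ≠ 3, so there is no saddle point; optimal play is mixed.
Let Player 1 play I with probability p. Expected payoff against X: 5p + (-5)(1−p) = 10p − 5; against Y: (-8)p + 3(1−p) = −11p + 3.
Setting these equal: 10p − 5 = −11p + 3 ⇒ 21p = 8 ⇒ p = 8/21, and the value is (10)·(8/21) − 5 = -25/21.
For Player 2: with q = P(X), equating I's and II's payoffs gives 13q − 8 = −8q + 3 ⇒ q = 11/21.

10/21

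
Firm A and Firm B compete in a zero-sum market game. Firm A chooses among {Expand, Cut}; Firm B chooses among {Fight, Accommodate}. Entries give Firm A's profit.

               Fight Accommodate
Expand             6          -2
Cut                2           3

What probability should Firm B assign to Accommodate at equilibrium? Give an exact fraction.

4/9

Row minima: Expand → -2, Cut → 2; maximin = 2.
Column maxima: Fight → 6, Accommodate → 3; minimax = 3.
2 ≠ 3, so there is no saddle point; optimal play is mixed.
Let Firm A play Expand with probability p. Expected payoff against Fight: 6p + 2(1−p) = 4p + 2; against Accommodate: (-2)p + 3(1−p) = −5p + 3.
Setting these equal: 4p + 2 = −5p + 3 ⇒ 9p = 1 ⇒ p = 1/9, and the value is (4)·(1/9) + 2 = 22/9.
For Firm B: with q = P(Fight), equating Expand's and Cut's payoffs gives 8q − 2 = −q + 3 ⇒ q = 5/9.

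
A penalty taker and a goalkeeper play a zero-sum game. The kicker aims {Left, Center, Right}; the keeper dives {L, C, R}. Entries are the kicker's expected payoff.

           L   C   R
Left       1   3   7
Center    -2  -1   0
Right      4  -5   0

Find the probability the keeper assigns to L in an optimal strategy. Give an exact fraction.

Row minima: Left → 1, Center → -2, Right → -5; maximin = 1.
Column maxima: L → 4, C → 3, R → 7; minimax = 3.
1 ≠ 3, so there is no saddle point; optimal play is mixed.
Center is strictly dominated by Left, so the kicker never plays it.
R is strictly dominated by C (it gives the kicker strictly more in every row), so the keeper never plays it.
On the remaining 2×2 (Left, Right vs L, C):
Let the kicker play Left with probability p. Expected payoff against L: 1p + 4(1−p) = −3p + 4; against C: 3p + (-5)(1−p) = 8p − 5.
Setting these equal: −3p + 4 = 8p − 5 ⇒ −11p = -9 ⇒ p = 9/11, and the value is (-3)·(9/11) + 4 = 17/11.
For the keeper: with q = P(L), equating Left's and Right's payoffs gives −2q + 3 = 9q − 5 ⇒ q = 8/11.

8/11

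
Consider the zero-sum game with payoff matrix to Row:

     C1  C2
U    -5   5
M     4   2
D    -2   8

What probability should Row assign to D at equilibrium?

Row minima: U → -5, M → 2, D → -2; maximin = 2.
Column maxima: C1 → 4, C2 → 8; minimax = 4.
2 ≠ 4, so there is no saddle point; optimal play is mixed.
U is strictly dominated by D, so Row never plays it.
On the remaining 2×2 (M, D vs C1, C2):
Let Row play M with probability p. Expected payoff against C1: 4p + (-2)(1−p) = 6p − 2; against C2: 2p + 8(1−p) = −6p + 8.
Setting these equal: 6p − 2 = −6p + 8 ⇒ 12p = 10 ⇒ p = 5/6, and the value is (6)·(5/6) − 2 = 3.
For Column: with q = P(C1), equating M's and D's payoffs gives 2q + 2 = −10q + 8 ⇒ q = 1/2.

1/6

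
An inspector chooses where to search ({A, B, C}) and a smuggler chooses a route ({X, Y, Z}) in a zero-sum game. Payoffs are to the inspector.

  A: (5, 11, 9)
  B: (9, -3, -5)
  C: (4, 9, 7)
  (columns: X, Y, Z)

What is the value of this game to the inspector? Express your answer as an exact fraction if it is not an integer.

53/9

Row minima: A → 5, B → -5, C → 4; maximin = 5.
Column maxima: X → 9, Y → 11, Z → 9; minimax = 9.
5 ≠ 9, so there is no saddle point; optimal play is mixed.
C is strictly dominated by A, so the inspector never plays it.
Y is strictly dominated by Z (it gives the inspector strictly more in every row), so the smuggler never plays it.
On the remaining 2×2 (A, B vs X, Z):
Let the inspector play A with probability p. Expected payoff against X: 5p + 9(1−p) = −4p + 9; against Z: 9p + (-5)(1−p) = 14p − 5.
Setting these equal: −4p + 9 = 14p − 5 ⇒ −18p = -14 ⇒ p = 7/9, and the value is (-4)·(7/9) + 9 = 53/9.
For the smuggler: with q = P(X), equating A's and B's payoffs gives −4q + 9 = 14q − 5 ⇒ q = 7/9.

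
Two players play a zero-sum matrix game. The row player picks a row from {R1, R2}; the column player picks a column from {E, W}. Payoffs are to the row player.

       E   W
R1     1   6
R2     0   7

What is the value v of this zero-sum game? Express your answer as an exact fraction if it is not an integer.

Row minima: R1 → 1, R2 → 0; maximin = 1.
Column maxima: E → 1, W → 7; minimax = 1.
Since maximin = minimax = 1, there is a saddle point and the value is 1.

1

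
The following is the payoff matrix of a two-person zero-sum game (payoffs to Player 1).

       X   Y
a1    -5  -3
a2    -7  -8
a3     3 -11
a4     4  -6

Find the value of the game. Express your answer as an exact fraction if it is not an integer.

Row minima: a1 → -5, a2 → -8, a3 → -11, a4 → -6; maximin = -5.
Column maxima: X → 4, Y → -3; minimax = -3.
-5 ≠ -3, so there is no saddle point; optimal play is mixed.
a2 is strictly dominated by a1, so Player 1 never plays it.
a3 is strictly dominated by a4, so Player 1 never plays it.
On the remaining 2×2 (a1, a4 vs X, Y):
Let Player 1 play a1 with probability p. Expected payoff against X: (-5)p + 4(1−p) = −9p + 4; against Y: (-3)p + (-6)(1−p) = 3p − 6.
Setting these equal: −9p + 4 = 3p − 6 ⇒ −12p = -10 ⇒ p = 5/6, and the value is (-9)·(5/6) + 4 = -7/2.
For Player 2: with q = P(X), equating a1's and a4's payoffs gives −2q − 3 = 10q − 6 ⇒ q = 1/4.

-7/2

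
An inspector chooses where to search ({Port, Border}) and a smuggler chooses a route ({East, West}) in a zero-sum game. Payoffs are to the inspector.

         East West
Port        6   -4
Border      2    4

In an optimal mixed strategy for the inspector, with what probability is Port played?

1/6

Row minima: Port → -4, Border → 2; maximin = 2.
Column maxima: East → 6, West → 4; minimax = 4.
2 ≠ 4, so there is no saddle point; optimal play is mixed.
Let the inspector play Port with probability p. Expected payoff against East: 6p + 2(1−p) = 4p + 2; against West: (-4)p + 4(1−p) = −8p + 4.
Setting these equal: 4p + 2 = −8p + 4 ⇒ 12p = 2 ⇒ p = 1/6, and the value is (4)·(1/6) + 2 = 8/3.
For the smuggler: with q = P(East), equating Port's and Border's payoffs gives 10q − 4 = −2q + 4 ⇒ q = 2/3.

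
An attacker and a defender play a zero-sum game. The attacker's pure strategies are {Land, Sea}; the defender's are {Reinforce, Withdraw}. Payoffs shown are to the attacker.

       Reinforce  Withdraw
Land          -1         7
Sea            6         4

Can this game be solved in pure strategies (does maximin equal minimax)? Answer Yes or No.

Row minima: Land → -1, Sea → 4; maximin = 4.
Column maxima: Reinforce → 6, Withdraw → 7; minimax = 6.
4 ≠ 6, so no pure-strategy equilibrium exists.

No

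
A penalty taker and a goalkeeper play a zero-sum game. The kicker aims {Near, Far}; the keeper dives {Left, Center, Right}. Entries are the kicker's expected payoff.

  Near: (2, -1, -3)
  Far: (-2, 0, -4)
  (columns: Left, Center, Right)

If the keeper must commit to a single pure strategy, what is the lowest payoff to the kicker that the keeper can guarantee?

-3

Column maxima: Left → 2, Center → 0, Right → -3.
The smallest of these is -3.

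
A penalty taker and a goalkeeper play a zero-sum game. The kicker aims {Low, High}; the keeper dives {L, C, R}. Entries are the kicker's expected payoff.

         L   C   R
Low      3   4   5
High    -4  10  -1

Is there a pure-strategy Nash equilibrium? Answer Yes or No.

Row minima: Low → 3, High → -4; maximin = 3.
Column maxima: L → 3, C → 10, R → 5; minimax = 3.
maximin = minimax = 3, so a saddle point exists.

Yes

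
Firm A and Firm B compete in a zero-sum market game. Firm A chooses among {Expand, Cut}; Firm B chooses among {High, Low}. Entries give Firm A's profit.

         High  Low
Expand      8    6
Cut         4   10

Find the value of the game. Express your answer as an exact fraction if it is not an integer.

Row minima: Expand → 6, Cut → 4; maximin = 6.
Column maxima: High → 8, Low → 10; minimax = 8.
6 ≠ 8, so there is no saddle point; optimal play is mixed.
Let Firm A play Expand with probability p. Expected payoff against High: 8p + 4(1−p) = 4p + 4; against Low: 6p + 10(1−p) = −4p + 10.
Setting these equal: 4p + 4 = −4p + 10 ⇒ 8p = 6 ⇒ p = 3/4, and the value is (4)·(3/4) + 4 = 7.
For Firm B: with q = P(High), equating Expand's and Cut's payoffs gives 2q + 6 = −6q + 10 ⇒ q = 1/2.

7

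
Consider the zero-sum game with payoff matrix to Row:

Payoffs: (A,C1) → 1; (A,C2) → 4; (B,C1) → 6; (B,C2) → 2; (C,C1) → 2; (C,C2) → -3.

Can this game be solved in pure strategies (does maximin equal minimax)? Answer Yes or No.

No

Row minima: A → 1, B → 2, C → -3; maximin = 2.
Column maxima: C1 → 6, C2 → 4; minimax = 4.
2 ≠ 4, so no pure-strategy equilibrium exists.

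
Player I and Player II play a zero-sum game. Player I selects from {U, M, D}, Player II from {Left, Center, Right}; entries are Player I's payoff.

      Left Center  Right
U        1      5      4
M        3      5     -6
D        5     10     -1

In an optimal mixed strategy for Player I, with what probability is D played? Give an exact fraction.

1/3

Row minima: U → 1, M → -6, D → -1; maximin = 1.
Column maxima: Left → 5, Center → 10, Right → 4; minimax = 4.
1 ≠ 4, so there is no saddle point; optimal play is mixed.
M is strictly dominated by D, so Player I never plays it.
Center is strictly dominated by Left (it gives Player I strictly more in every row), so Player II never plays it.
On the remaining 2×2 (U, D vs Left, Right):
Let Player I play U with probability p. Expected payoff against Left: 1p + 5(1−p) = −4p + 5; against Right: 4p + (-1)(1−p) = 5p − 1.
Setting these equal: −4p + 5 = 5p − 1 ⇒ −9p = -6 ⇒ p = 2/3, and the value is (-4)·(2/3) + 5 = 7/3.
For Player II: with q = P(Left), equating U's and D's payoffs gives −3q + 4 = 6q − 1 ⇒ q = 5/9.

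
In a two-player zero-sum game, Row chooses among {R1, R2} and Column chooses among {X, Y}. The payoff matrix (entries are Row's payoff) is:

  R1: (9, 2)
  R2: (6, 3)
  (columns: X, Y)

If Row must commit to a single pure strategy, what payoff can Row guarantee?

3

Row minima: R1 → 2, R2 → 3.
The best of these is 3.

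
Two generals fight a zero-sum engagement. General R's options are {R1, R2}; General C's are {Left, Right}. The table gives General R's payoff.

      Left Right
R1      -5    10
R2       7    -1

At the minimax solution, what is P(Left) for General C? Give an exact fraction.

Row minima: R1 → -5, R2 → -1; maximin = -1.
Column maxima: Left → 7, Right → 10; minimax = 7.
-1 ≠ 7, so there is no saddle point; optimal play is mixed.
Let General R play R1 with probability p. Expected payoff against Left: (-5)p + 7(1−p) = −12p + 7; against Right: 10p + (-1)(1−p) = 11p − 1.
Setting these equal: −12p + 7 = 11p − 1 ⇒ −23p = -8 ⇒ p = 8/23, and the value is (-12)·(8/23) + 7 = 65/23.
For General C: with q = P(Left), equating R1's and R2's payoffs gives −15q + 10 = 8q − 1 ⇒ q = 11/23.

11/23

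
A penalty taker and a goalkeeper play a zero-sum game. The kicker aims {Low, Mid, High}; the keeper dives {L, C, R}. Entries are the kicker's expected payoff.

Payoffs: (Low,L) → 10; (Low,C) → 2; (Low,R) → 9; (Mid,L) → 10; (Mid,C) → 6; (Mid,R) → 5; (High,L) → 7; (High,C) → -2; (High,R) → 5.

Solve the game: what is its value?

11/2

Row minima: Low → 2, Mid → 5, High → -2; maximin = 5.
Column maxima: L → 10, C → 6, R → 9; minimax = 6.
5 ≠ 6, so there is no saddle point; optimal play is mixed.
High is strictly dominated by Low, so the kicker never plays it.
L is strictly dominated by C (it gives the kicker strictly more in every row), so the keeper never plays it.
On the remaining 2×2 (Low, Mid vs C, R):
Let the kicker play Low with probability p. Expected payoff against C: 2p + 6(1−p) = −4p + 6; against R: 9p + 5(1−p) = 4p + 5.
Setting these equal: −4p + 6 = 4p + 5 ⇒ −8p = -1 ⇒ p = 1/8, and the value is (-4)·(1/8) + 6 = 11/2.
For the keeper: with q = P(C), equating Low's and Mid's payoffs gives −7q + 9 = q + 5 ⇒ q = 1/2.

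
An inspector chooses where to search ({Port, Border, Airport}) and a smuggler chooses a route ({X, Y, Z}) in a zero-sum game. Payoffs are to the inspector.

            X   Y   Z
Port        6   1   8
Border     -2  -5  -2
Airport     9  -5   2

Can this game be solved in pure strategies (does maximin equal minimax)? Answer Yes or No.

Row minima: Port → 1, Border → -5, Airport → -5; maximin = 1.
Column maxima: X → 9, Y → 1, Z → 8; minimax = 1.
maximin = minimax = 1, so a saddle point exists.

Yes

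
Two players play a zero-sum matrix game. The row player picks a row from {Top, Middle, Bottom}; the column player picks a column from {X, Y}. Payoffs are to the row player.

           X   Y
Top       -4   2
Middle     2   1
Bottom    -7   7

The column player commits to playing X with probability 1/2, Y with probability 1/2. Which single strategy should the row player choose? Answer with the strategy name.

Expected payoff of Top: (1/2)·(-4) + (1/2)·2 = -1.
Expected payoff of Middle: (1/2)·2 + (1/2)·1 = 3/2.
Expected payoff of Bottom: (1/2)·(-7) + (1/2)·7 = 0.
The largest is 3/2, so the row player's best response is Middle.

Middle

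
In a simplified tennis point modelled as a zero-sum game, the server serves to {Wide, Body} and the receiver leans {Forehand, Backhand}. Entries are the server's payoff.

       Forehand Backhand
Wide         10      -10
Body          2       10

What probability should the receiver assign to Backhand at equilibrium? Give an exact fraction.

Row minima: Wide → -10, Body → 2; maximin = 2.
Column maxima: Forehand → 10, Backhand → 10; minimax = 10.
2 ≠ 10, so there is no saddle point; optimal play is mixed.
Let the server play Wide with probability p. Expected payoff against Forehand: 10p + 2(1−p) = 8p + 2; against Backhand: (-10)p + 10(1−p) = −20p + 10.
Setting these equal: 8p + 2 = −20p + 10 ⇒ 28p = 8 ⇒ p = 2/7, and the value is (8)·(2/7) + 2 = 30/7.
For the receiver: with q = P(Forehand), equating Wide's and Body's payoffs gives 20q − 10 = −8q + 10 ⇒ q = 5/7.

2/7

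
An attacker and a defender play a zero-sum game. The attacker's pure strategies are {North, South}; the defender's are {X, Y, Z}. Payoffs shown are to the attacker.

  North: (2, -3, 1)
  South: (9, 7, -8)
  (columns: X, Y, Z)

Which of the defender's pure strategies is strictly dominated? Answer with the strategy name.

Y holds the attacker's payoff strictly below X in every row: -3 < 2, 7 < 9.
So X is strictly dominated for the defender.

X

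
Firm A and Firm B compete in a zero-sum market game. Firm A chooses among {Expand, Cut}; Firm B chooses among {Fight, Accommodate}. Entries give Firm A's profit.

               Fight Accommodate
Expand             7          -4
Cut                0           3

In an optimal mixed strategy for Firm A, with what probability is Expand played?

3/14

Row minima: Expand → -4, Cut → 0; maximin = 0.
Column maxima: Fight → 7, Accommodate → 3; minimax = 3.
0 ≠ 3, so there is no saddle point; optimal play is mixed.
Let Firm A play Expand with probability p. Expected payoff against Fight: 7p + 0(1−p) = 7p; against Accommodate: (-4)p + 3(1−p) = −7p + 3.
Setting these equal: 7p = −7p + 3 ⇒ 14p = 3 ⇒ p = 3/14, and the value is (7)·(3/14) = 3/2.
For Firm B: with q = P(Fight), equating Expand's and Cut's payoffs gives 11q − 4 = −3q + 3 ⇒ q = 1/2.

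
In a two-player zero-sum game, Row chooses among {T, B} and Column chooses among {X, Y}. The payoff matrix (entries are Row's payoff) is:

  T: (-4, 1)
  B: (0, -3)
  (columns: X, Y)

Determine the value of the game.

-3/2

Row minima: T → -4, B → -3; maximin = -3.
Column maxima: X → 0, Y → 1; minimax = 0.
-3 ≠ 0, so there is no saddle point; optimal play is mixed.
Let Row play T with probability p. Expected payoff against X: (-4)p + 0(1−p) = −4p; against Y: 1p + (-3)(1−p) = 4p − 3.
Setting these equal: −4p = 4p − 3 ⇒ −8p = -3 ⇒ p = 3/8, and the value is (-4)·(3/8) = -3/2.
For Column: with q = P(X), equating T's and B's payoffs gives −5q + 1 = 3q − 3 ⇒ q = 1/2.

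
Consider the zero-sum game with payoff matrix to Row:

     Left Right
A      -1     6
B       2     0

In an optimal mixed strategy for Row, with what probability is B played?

7/9

Row minima: A → -1, B → 0; maximin = 0.
Column maxima: Left → 2, Right → 6; minimax = 2.
0 ≠ 2, so there is no saddle point; optimal play is mixed.
Let Row play A with probability p. Expected payoff against Left: (-1)p + 2(1−p) = −3p + 2; against Right: 6p + 0(1−p) = 6p.
Setting these equal: −3p + 2 = 6p ⇒ −9p = -2 ⇒ p = 2/9, and the value is (-3)·(2/9) + 2 = 4/3.
For Column: with q = P(Left), equating A's and B's payoffs gives −7q + 6 = 2q ⇒ q = 2/3.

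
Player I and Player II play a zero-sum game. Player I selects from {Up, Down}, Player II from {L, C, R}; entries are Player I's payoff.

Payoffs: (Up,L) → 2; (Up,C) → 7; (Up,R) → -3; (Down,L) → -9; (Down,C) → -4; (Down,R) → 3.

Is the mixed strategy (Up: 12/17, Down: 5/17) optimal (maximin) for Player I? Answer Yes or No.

Yes

Against L this mix gives (12/17)·2 + (5/17)·(-9) = -21/17.
Against C this mix gives (12/17)·7 + (5/17)·(-4) = 64/17.
Against R this mix gives (12/17)·(-3) + (5/17)·3 = -21/17.
All of Player II's active replies (L, R) yield -21/17, and no column does worse for Player I. The mix makes Player II indifferent and guarantees -21/17, so it is optimal.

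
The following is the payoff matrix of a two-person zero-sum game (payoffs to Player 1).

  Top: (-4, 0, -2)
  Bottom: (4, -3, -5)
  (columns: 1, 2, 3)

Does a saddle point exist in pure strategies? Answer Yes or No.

No

Row minima: Top → -4, Bottom → -5; maximin = -4.
Column maxima: 1 → 4, 2 → 0, 3 → -2; minimax = -2.
-4 ≠ -2, so no pure-strategy equilibrium exists.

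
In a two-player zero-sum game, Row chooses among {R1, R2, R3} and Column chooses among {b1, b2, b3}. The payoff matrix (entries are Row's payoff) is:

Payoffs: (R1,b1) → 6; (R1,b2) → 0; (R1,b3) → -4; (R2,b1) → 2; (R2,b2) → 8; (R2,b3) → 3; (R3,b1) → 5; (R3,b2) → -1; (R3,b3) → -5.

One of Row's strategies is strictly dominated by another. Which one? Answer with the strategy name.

R1 gives a strictly higher payoff than R3 against every column: 6 > 5, 0 > -1, -4 > -5.
So R3 is strictly dominated and Row never plays it.

R3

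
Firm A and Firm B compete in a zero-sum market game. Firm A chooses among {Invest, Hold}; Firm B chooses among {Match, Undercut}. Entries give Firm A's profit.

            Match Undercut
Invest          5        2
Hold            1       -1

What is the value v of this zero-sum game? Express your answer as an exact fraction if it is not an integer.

2

Row minima: Invest → 2, Hold → -1; maximin = 2.
Column maxima: Match → 5, Undercut → 2; minimax = 2.
Since maximin = minimax = 2, there is a saddle point and the value is 2.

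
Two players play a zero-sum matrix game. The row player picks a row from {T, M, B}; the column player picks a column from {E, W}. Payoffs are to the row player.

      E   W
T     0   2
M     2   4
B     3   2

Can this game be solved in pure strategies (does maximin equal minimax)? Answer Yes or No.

No

Row minima: T → 0, M → 2, B → 2; maximin = 2.
Column maxima: E → 3, W → 4; minimax = 3.
2 ≠ 3, so no pure-strategy equilibrium exists.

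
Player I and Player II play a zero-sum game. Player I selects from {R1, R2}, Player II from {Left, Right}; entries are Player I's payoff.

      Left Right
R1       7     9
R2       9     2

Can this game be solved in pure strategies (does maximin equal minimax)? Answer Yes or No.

No

Row minima: R1 → 7, R2 → 2; maximin = 7.
Column maxima: Left → 9, Right → 9; minimax = 9.
7 ≠ 9, so no pure-strategy equilibrium exists.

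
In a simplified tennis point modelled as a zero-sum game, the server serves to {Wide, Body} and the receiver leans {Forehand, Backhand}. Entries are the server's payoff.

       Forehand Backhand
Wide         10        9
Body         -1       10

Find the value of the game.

109/12

Row minima: Wide → 9, Body → -1; maximin = 9.
Column maxima: Forehand → 10, Backhand → 10; minimax = 10.
9 ≠ 10, so there is no saddle point; optimal play is mixed.
Let the server play Wide with probability p. Expected payoff against Forehand: 10p + (-1)(1−p) = 11p − 1; against Backhand: 9p + 10(1−p) = −p + 10.
Setting these equal: 11p − 1 = −p + 10 ⇒ 12p = 11 ⇒ p = 11/12, and the value is (11)·(11/12) − 1 = 109/12.
For the receiver: with q = P(Forehand), equating Wide's and Body's payoffs gives q + 9 = −11q + 10 ⇒ q = 1/12.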